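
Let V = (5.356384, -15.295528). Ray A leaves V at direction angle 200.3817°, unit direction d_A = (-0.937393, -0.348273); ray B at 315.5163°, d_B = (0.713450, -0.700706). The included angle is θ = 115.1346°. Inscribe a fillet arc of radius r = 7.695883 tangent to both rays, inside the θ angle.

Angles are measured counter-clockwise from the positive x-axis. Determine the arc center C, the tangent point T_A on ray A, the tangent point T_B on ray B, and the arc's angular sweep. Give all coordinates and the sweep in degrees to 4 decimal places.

bisector direction at 257.9490° = (-0.208782,-0.977962)
center distance |VC| = r/sin(θ/2) = 7.695883/sin(57.5673°) = 9.118107
C = V + |VC|·bis = (3.4527,-24.2127)
T_A = V + ((C−V)·d_A)·d_A = V + 4.8901·d_A = (0.7724,-16.9986)
T_B = V + ((C−V)·d_B)·d_B = V + 4.8901·d_B = (8.8452,-18.7221)
sweep = 180° − θ = 64.8654°

center=(3.4527,-24.2127) T_A=(0.7724,-16.9986) T_B=(8.8452,-18.7221) sweep=64.8654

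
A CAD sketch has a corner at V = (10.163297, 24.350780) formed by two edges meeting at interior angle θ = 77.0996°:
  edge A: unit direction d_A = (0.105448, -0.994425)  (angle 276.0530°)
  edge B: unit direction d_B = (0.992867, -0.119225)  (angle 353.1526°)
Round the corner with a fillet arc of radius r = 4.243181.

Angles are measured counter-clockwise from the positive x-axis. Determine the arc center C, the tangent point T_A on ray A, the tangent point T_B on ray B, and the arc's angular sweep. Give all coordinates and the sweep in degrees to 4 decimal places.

bisector direction at 314.6028° = (0.702188,-0.711992)
center distance |VC| = r/sin(θ/2) = 4.243181/sin(38.5498°) = 6.808757
C = V + |VC|·bis = (14.9443,19.5030)
T_A = V + ((C−V)·d_A)·d_A = V + 5.3249·d_A = (10.7248,19.0556)
T_B = V + ((C−V)·d_B)·d_B = V + 5.3249·d_B = (15.4502,23.7159)
sweep = 180° − θ = 102.9004°

center=(14.9443,19.5030) T_A=(10.7248,19.0556) T_B=(15.4502,23.7159) sweep=102.9004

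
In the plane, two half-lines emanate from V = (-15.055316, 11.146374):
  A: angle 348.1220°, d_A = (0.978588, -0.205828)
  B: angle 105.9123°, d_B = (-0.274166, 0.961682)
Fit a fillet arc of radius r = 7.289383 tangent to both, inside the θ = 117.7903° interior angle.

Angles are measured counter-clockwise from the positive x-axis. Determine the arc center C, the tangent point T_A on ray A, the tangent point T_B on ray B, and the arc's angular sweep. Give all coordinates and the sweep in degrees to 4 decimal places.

center=(-9.2510,17.3744) T_A=(-10.7514,10.2411) T_B=(-16.2611,15.3759) sweep=62.2097

bisector direction at 47.0172° = (0.681779,0.731558)
center distance |VC| = r/sin(θ/2) = 7.289383/sin(58.8952°) = 8.513413
C = V + |VC|·bis = (-9.2510,17.3744)
T_A = V + ((C−V)·d_A)·d_A = V + 4.3981·d_A = (-10.7514,10.2411)
T_B = V + ((C−V)·d_B)·d_B = V + 4.3981·d_B = (-16.2611,15.3759)
sweep = 180° − θ = 62.2097°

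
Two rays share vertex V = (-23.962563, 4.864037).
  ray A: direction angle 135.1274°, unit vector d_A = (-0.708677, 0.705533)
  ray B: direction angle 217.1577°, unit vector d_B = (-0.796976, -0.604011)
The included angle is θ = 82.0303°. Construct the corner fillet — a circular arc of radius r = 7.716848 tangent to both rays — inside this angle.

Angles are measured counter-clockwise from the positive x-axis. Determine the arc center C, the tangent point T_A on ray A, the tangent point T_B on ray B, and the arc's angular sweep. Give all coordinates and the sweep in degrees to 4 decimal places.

bisector direction at 176.1425° = (-0.997735,0.067274)
center distance |VC| = r/sin(θ/2) = 7.716848/sin(41.0151°) = 11.758853
C = V + |VC|·bis = (-35.6948,5.6551)
T_A = V + ((C−V)·d_A)·d_A = V + 8.8725·d_A = (-30.2503,11.1239)
T_B = V + ((C−V)·d_B)·d_B = V + 8.8725·d_B = (-31.0337,-0.4950)
sweep = 180° − θ = 97.9697°

center=(-35.6948,5.6551) T_A=(-30.2503,11.1239) T_B=(-31.0337,-0.4950) sweep=97.9697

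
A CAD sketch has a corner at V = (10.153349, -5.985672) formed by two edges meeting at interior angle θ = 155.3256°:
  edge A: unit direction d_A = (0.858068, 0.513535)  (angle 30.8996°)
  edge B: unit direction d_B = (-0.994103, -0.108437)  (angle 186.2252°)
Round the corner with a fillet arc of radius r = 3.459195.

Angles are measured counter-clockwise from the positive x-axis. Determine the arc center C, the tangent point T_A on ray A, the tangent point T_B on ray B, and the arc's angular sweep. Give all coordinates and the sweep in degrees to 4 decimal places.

center=(9.0261,-2.6289) T_A=(10.8025,-5.5971) T_B=(9.4012,-6.0677) sweep=24.6744

bisector direction at 108.5624° = (-0.318337,0.947978)
center distance |VC| = r/sin(θ/2) = 3.459195/sin(77.6628°) = 3.540966
C = V + |VC|·bis = (9.0261,-2.6289)
T_A = V + ((C−V)·d_A)·d_A = V + 0.7566·d_A = (10.8025,-5.5971)
T_B = V + ((C−V)·d_B)·d_B = V + 0.7566·d_B = (9.4012,-6.0677)
sweep = 180° − θ = 24.6744°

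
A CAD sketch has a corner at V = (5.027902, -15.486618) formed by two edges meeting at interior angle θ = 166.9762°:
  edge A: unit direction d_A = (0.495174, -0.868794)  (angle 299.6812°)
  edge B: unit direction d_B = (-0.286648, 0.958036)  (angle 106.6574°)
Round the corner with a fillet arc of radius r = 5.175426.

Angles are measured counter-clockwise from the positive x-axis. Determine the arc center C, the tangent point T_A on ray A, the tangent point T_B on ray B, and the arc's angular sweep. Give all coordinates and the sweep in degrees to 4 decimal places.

center=(9.8168,-13.4371) T_A=(5.3204,-15.9999) T_B=(4.8586,-14.9207) sweep=13.0238

bisector direction at 23.1693° = (0.919346,0.393449)
center distance |VC| = r/sin(θ/2) = 5.175426/sin(83.4881°) = 5.209033
C = V + |VC|·bis = (9.8168,-13.4371)
T_A = V + ((C−V)·d_A)·d_A = V + 0.5908·d_A = (5.3204,-15.9999)
T_B = V + ((C−V)·d_B)·d_B = V + 0.5908·d_B = (4.8586,-14.9207)
sweep = 180° − θ = 13.0238°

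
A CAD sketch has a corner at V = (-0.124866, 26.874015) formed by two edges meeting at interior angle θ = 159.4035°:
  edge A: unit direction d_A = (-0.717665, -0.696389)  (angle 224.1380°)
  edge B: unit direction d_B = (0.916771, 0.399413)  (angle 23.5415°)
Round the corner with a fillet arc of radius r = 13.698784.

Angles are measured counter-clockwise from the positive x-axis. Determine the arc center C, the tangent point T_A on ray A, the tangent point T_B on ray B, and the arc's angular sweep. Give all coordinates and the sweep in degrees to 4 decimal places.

center=(7.6285,15.3095) T_A=(-1.9112,25.1407) T_B=(2.1570,27.8682) sweep=20.5965

bisector direction at 303.8398° = (0.556872,-0.830598)
center distance |VC| = r/sin(θ/2) = 13.698784/sin(79.7018°) = 13.923078
C = V + |VC|·bis = (7.6285,15.3095)
T_A = V + ((C−V)·d_A)·d_A = V + 2.4891·d_A = (-1.9112,25.1407)
T_B = V + ((C−V)·d_B)·d_B = V + 2.4891·d_B = (2.1570,27.8682)
sweep = 180° − θ = 20.5965°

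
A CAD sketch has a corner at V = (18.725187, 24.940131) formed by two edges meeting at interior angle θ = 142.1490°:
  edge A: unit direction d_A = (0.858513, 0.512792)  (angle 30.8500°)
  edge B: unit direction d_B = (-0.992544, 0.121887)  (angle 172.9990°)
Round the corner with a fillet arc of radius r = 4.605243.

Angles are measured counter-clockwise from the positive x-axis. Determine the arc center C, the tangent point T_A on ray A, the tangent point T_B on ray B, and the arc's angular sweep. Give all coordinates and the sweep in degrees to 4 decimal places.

center=(17.7193,29.7035) T_A=(20.0808,25.7498) T_B=(17.1579,25.1326) sweep=37.8510

bisector direction at 101.9245° = (-0.206623,0.978421)
center distance |VC| = r/sin(θ/2) = 4.605243/sin(71.0745°) = 4.868425
C = V + |VC|·bis = (17.7193,29.7035)
T_A = V + ((C−V)·d_A)·d_A = V + 1.5790·d_A = (20.0808,25.7498)
T_B = V + ((C−V)·d_B)·d_B = V + 1.5790·d_B = (17.1579,25.1326)
sweep = 180° − θ = 37.8510°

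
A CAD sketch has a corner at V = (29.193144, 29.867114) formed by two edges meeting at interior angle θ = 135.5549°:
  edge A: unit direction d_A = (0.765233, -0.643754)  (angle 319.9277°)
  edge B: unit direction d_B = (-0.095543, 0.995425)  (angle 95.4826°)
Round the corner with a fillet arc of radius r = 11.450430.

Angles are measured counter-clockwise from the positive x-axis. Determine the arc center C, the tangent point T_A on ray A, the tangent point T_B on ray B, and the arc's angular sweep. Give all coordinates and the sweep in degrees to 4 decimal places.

bisector direction at 27.7052° = (0.885352,0.464922)
center distance |VC| = r/sin(θ/2) = 11.450430/sin(67.7775°) = 12.369191
C = V + |VC|·bis = (40.1442,35.6178)
T_A = V + ((C−V)·d_A)·d_A = V + 4.6781·d_A = (32.7730,26.8556)
T_B = V + ((C−V)·d_B)·d_B = V + 4.6781·d_B = (28.7462,34.5238)
sweep = 180° − θ = 44.4451°

center=(40.1442,35.6178) T_A=(32.7730,26.8556) T_B=(28.7462,34.5238) sweep=44.4451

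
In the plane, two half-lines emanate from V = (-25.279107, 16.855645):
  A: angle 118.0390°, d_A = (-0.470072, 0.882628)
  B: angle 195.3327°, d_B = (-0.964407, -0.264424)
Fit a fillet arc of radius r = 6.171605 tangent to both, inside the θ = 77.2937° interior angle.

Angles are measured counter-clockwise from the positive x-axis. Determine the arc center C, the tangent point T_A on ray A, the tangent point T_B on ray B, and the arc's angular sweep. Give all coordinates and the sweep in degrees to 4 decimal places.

bisector direction at 156.6858° = (-0.918349,0.395772)
center distance |VC| = r/sin(θ/2) = 6.171605/sin(38.6469°) = 9.882182
C = V + |VC|·bis = (-34.3544,20.7667)
T_A = V + ((C−V)·d_A)·d_A = V + 7.7181·d_A = (-28.9072,23.6678)
T_B = V + ((C−V)·d_B)·d_B = V + 7.7181·d_B = (-32.7225,14.8148)
sweep = 180° − θ = 102.7063°

center=(-34.3544,20.7667) T_A=(-28.9072,23.6678) T_B=(-32.7225,14.8148) sweep=102.7063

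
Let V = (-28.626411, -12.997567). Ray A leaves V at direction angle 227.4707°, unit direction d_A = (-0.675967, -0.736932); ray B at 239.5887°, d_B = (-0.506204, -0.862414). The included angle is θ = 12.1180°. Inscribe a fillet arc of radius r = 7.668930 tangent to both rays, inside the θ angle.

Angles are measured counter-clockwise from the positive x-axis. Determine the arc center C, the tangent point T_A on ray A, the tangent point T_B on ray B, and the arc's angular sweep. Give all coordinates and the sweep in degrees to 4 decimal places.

center=(-71.8130,-71.4243) T_A=(-77.4645,-66.2403) T_B=(-65.1993,-75.3063) sweep=167.8820

bisector direction at 233.5297° = (-0.594406,-0.804165)
center distance |VC| = r/sin(θ/2) = 7.668930/sin(6.0590°) = 72.655117
C = V + |VC|·bis = (-71.8130,-71.4243)
T_A = V + ((C−V)·d_A)·d_A = V + 72.2492·d_A = (-77.4645,-66.2403)
T_B = V + ((C−V)·d_B)·d_B = V + 72.2492·d_B = (-65.1993,-75.3063)
sweep = 180° − θ = 167.8820°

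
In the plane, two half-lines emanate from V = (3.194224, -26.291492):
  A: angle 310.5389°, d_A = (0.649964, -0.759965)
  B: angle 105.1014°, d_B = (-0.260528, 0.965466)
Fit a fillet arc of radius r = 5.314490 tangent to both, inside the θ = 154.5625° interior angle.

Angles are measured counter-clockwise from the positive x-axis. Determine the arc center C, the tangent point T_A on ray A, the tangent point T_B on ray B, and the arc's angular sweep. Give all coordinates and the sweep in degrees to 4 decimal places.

center=(8.0127,-23.7488) T_A=(3.9739,-27.2031) T_B=(2.8817,-25.1334) sweep=25.4375

bisector direction at 27.8201° = (0.884417,0.466698)
center distance |VC| = r/sin(θ/2) = 5.314490/sin(77.2812°) = 5.448174
C = V + |VC|·bis = (8.0127,-23.7488)
T_A = V + ((C−V)·d_A)·d_A = V + 1.1995·d_A = (3.9739,-27.2031)
T_B = V + ((C−V)·d_B)·d_B = V + 1.1995·d_B = (2.8817,-25.1334)
sweep = 180° − θ = 25.4375°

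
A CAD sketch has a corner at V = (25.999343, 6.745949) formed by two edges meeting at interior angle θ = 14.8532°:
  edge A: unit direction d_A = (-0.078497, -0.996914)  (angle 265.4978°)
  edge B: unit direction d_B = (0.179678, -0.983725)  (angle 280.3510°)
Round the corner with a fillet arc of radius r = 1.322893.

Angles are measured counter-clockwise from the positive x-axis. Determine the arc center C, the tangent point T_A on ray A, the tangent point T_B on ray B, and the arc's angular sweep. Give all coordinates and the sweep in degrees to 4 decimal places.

center=(26.5215,-3.4754) T_A=(25.2027,-3.3716) T_B=(27.8229,-3.2377) sweep=165.1468

bisector direction at 272.9244° = (0.051018,-0.998698)
center distance |VC| = r/sin(θ/2) = 1.322893/sin(7.4266°) = 10.234676
C = V + |VC|·bis = (26.5215,-3.4754)
T_A = V + ((C−V)·d_A)·d_A = V + 10.1488·d_A = (25.2027,-3.3716)
T_B = V + ((C−V)·d_B)·d_B = V + 10.1488·d_B = (27.8229,-3.2377)
sweep = 180° − θ = 165.1468°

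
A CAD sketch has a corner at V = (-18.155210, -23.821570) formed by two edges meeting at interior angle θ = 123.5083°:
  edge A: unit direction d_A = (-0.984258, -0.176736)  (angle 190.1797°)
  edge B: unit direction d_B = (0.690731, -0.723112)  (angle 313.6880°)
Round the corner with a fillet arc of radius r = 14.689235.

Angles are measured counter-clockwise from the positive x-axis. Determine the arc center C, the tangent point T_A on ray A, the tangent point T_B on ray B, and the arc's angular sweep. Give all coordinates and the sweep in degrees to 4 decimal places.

bisector direction at 251.9339° = (-0.310115,-0.950699)
center distance |VC| = r/sin(θ/2) = 14.689235/sin(61.7542°) = 16.674785
C = V + |VC|·bis = (-23.3263,-39.6743)
T_A = V + ((C−V)·d_A)·d_A = V + 7.8914·d_A = (-25.9224,-25.2163)
T_B = V + ((C−V)·d_B)·d_B = V + 7.8914·d_B = (-12.7043,-29.5280)
sweep = 180° − θ = 56.4917°

center=(-23.3263,-39.6743) T_A=(-25.9224,-25.2163) T_B=(-12.7043,-29.5280) sweep=56.4917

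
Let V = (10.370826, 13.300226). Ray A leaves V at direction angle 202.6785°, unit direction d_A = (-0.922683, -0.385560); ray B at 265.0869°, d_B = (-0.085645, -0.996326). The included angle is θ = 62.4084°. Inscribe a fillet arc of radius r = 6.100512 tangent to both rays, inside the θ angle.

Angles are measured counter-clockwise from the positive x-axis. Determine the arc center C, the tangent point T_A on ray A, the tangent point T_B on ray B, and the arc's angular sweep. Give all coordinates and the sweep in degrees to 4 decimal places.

center=(3.4302,3.7882) T_A=(1.0780,9.4171) T_B=(9.5083,3.2658) sweep=117.5916

bisector direction at 233.8827° = (-0.589440,-0.807812)
center distance |VC| = r/sin(θ/2) = 6.100512/sin(31.2042°) = 11.775011
C = V + |VC|·bis = (3.4302,3.7882)
T_A = V + ((C−V)·d_A)·d_A = V + 10.0715·d_A = (1.0780,9.4171)
T_B = V + ((C−V)·d_B)·d_B = V + 10.0715·d_B = (9.5083,3.2658)
sweep = 180° − θ = 117.5916°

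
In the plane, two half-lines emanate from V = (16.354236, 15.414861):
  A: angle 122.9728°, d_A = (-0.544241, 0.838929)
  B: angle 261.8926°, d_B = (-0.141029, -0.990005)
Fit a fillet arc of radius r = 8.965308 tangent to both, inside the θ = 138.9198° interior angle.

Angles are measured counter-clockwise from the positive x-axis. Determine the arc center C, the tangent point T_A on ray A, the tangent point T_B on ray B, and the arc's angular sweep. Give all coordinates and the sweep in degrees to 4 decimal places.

center=(7.0048,13.3537) T_A=(14.5261,18.2329) T_B=(15.8805,12.0893) sweep=41.0802

bisector direction at 192.4327° = (-0.976550,-0.215293)
center distance |VC| = r/sin(θ/2) = 8.965308/sin(69.4599°) = 9.573954
C = V + |VC|·bis = (7.0048,13.3537)
T_A = V + ((C−V)·d_A)·d_A = V + 3.3591·d_A = (14.5261,18.2329)
T_B = V + ((C−V)·d_B)·d_B = V + 3.3591·d_B = (15.8805,12.0893)
sweep = 180° − θ = 41.0802°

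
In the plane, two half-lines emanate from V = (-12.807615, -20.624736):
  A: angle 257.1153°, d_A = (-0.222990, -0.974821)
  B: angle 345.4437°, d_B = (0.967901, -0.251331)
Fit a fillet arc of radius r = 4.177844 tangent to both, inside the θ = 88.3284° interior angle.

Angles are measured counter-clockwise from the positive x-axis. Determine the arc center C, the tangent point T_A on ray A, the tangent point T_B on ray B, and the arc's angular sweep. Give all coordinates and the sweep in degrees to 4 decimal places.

bisector direction at 301.2795° = (0.519213,-0.854645)
center distance |VC| = r/sin(θ/2) = 4.177844/sin(44.1642°) = 5.996472
C = V + |VC|·bis = (-9.6942,-25.7496)
T_A = V + ((C−V)·d_A)·d_A = V + 4.3015·d_A = (-13.7668,-24.8180)
T_B = V + ((C−V)·d_B)·d_B = V + 4.3015·d_B = (-8.6441,-21.7058)
sweep = 180° − θ = 91.6716°

center=(-9.6942,-25.7496) T_A=(-13.7668,-24.8180) T_B=(-8.6441,-21.7058) sweep=91.6716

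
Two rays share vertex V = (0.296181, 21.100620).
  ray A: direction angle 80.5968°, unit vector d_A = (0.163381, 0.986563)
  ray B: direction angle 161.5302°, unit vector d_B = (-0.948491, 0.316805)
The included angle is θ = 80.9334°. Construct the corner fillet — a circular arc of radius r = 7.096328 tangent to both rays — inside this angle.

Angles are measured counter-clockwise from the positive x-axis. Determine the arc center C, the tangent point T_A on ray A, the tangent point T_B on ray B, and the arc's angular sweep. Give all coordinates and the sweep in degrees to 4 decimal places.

bisector direction at 121.0635° = (-0.515988,0.856596)
center distance |VC| = r/sin(θ/2) = 7.096328/sin(40.4667°) = 10.934149
C = V + |VC|·bis = (-5.3457,30.4668)
T_A = V + ((C−V)·d_A)·d_A = V + 8.3185·d_A = (1.6553,29.3074)
T_B = V + ((C−V)·d_B)·d_B = V + 8.3185·d_B = (-7.5939,23.7360)
sweep = 180° − θ = 99.0666°

center=(-5.3457,30.4668) T_A=(1.6553,29.3074) T_B=(-7.5939,23.7360) sweep=99.0666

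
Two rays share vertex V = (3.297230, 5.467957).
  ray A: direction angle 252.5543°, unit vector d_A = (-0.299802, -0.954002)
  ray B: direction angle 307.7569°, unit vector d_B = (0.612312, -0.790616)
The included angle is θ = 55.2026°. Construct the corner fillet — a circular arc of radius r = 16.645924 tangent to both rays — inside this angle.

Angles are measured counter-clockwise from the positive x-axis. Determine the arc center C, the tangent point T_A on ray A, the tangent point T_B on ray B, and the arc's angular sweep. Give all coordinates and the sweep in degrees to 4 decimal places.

center=(9.6321,-29.8969) T_A=(-6.2481,-24.9065) T_B=(22.7926,-19.7044) sweep=124.7974

bisector direction at 280.1556° = (0.176322,-0.984333)
center distance |VC| = r/sin(θ/2) = 16.645924/sin(27.6013°) = 35.927788
C = V + |VC|·bis = (9.6321,-29.8969)
T_A = V + ((C−V)·d_A)·d_A = V + 31.8390·d_A = (-6.2481,-24.9065)
T_B = V + ((C−V)·d_B)·d_B = V + 31.8390·d_B = (22.7926,-19.7044)
sweep = 180° − θ = 124.7974°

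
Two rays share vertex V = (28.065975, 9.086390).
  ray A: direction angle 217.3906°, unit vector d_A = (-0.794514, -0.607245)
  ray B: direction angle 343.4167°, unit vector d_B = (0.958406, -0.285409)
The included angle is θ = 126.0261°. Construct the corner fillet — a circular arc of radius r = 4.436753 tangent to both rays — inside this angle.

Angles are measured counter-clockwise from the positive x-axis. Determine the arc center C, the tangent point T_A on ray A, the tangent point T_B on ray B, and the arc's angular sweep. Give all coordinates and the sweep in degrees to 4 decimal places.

bisector direction at 280.4036° = (0.180582,-0.983560)
center distance |VC| = r/sin(θ/2) = 4.436753/sin(63.0130°) = 4.978907
C = V + |VC|·bis = (28.9651,4.1893)
T_A = V + ((C−V)·d_A)·d_A = V + 2.2594·d_A = (26.2709,7.7144)
T_B = V + ((C−V)·d_B)·d_B = V + 2.2594·d_B = (30.2314,8.4415)
sweep = 180° − θ = 53.9739°

center=(28.9651,4.1893) T_A=(26.2709,7.7144) T_B=(30.2314,8.4415) sweep=53.9739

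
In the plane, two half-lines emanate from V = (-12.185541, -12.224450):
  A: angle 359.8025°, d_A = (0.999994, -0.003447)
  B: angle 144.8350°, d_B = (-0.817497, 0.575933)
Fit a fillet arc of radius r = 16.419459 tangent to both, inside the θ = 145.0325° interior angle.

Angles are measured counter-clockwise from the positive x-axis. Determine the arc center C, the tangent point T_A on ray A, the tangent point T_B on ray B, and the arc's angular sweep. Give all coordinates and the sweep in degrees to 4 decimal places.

bisector direction at 72.3188° = (0.303721,0.952761)
center distance |VC| = r/sin(θ/2) = 16.419459/sin(72.5162°) = 17.214742
C = V + |VC|·bis = (-6.9571,4.1771)
T_A = V + ((C−V)·d_A)·d_A = V + 5.1719·d_A = (-7.0137,-12.2423)
T_B = V + ((C−V)·d_B)·d_B = V + 5.1719·d_B = (-16.4136,-9.2458)
sweep = 180° − θ = 34.9675°

center=(-6.9571,4.1771) T_A=(-7.0137,-12.2423) T_B=(-16.4136,-9.2458) sweep=34.9675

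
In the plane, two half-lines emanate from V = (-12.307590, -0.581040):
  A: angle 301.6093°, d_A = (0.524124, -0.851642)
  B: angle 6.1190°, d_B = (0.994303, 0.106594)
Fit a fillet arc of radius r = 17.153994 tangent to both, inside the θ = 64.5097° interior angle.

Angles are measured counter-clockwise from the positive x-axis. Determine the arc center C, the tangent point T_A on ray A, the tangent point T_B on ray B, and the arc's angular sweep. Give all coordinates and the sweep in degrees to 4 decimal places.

center=(16.5484,-14.7398) T_A=(1.9393,-23.7307) T_B=(14.7199,2.3164) sweep=115.4903

bisector direction at 333.8642° = (0.897752,-0.440501)
center distance |VC| = r/sin(θ/2) = 17.153994/sin(32.2548°) = 32.142478
C = V + |VC|·bis = (16.5484,-14.7398)
T_A = V + ((C−V)·d_A)·d_A = V + 27.1823·d_A = (1.9393,-23.7307)
T_B = V + ((C−V)·d_B)·d_B = V + 27.1823·d_B = (14.7199,2.3164)
sweep = 180° − θ = 115.4903°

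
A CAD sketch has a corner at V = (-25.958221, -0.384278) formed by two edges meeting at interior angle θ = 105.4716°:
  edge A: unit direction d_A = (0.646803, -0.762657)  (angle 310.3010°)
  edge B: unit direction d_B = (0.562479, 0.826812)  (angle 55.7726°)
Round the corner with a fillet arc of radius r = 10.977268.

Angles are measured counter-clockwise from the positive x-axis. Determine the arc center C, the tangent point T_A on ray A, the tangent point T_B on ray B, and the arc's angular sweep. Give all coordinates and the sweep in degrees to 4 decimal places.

center=(-12.1845,0.3464) T_A=(-20.5564,-6.7537) T_B=(-21.2606,6.5209) sweep=74.5284

bisector direction at 3.0368° = (0.998596,0.052977)
center distance |VC| = r/sin(θ/2) = 10.977268/sin(52.7358°) = 13.793103
C = V + |VC|·bis = (-12.1845,0.3464)
T_A = V + ((C−V)·d_A)·d_A = V + 8.3516·d_A = (-20.5564,-6.7537)
T_B = V + ((C−V)·d_B)·d_B = V + 8.3516·d_B = (-21.2606,6.5209)
sweep = 180° − θ = 74.5284°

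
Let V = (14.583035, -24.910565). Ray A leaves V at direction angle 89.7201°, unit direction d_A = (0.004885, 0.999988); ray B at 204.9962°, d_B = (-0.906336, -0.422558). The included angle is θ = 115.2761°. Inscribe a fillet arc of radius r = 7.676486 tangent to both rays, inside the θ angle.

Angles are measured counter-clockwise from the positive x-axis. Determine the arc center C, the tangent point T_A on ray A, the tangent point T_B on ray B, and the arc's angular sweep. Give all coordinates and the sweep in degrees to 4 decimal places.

bisector direction at 147.3581° = (-0.842059,0.539386)
center distance |VC| = r/sin(θ/2) = 7.676486/sin(57.6380°) = 9.088002
C = V + |VC|·bis = (6.9304,-20.0086)
T_A = V + ((C−V)·d_A)·d_A = V + 4.8645·d_A = (14.6068,-20.0461)
T_B = V + ((C−V)·d_B)·d_B = V + 4.8645·d_B = (10.1742,-26.9661)
sweep = 180° − θ = 64.7239°

center=(6.9304,-20.0086) T_A=(14.6068,-20.0461) T_B=(10.1742,-26.9661) sweep=64.7239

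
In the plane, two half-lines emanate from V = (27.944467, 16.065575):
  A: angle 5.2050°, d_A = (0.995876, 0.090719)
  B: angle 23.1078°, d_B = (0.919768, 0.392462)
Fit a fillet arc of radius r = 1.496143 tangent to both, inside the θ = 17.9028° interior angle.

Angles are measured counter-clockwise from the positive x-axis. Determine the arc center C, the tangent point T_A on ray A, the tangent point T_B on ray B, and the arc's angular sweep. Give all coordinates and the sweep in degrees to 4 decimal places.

center=(37.2680,18.4172) T_A=(37.4037,16.9273) T_B=(36.6808,19.7933) sweep=162.0972

bisector direction at 14.1564° = (0.969632,0.244570)
center distance |VC| = r/sin(θ/2) = 1.496143/sin(8.9514°) = 9.615524
C = V + |VC|·bis = (37.2680,18.4172)
T_A = V + ((C−V)·d_A)·d_A = V + 9.4984·d_A = (37.4037,16.9273)
T_B = V + ((C−V)·d_B)·d_B = V + 9.4984·d_B = (36.6808,19.7933)
sweep = 180° − θ = 162.0972°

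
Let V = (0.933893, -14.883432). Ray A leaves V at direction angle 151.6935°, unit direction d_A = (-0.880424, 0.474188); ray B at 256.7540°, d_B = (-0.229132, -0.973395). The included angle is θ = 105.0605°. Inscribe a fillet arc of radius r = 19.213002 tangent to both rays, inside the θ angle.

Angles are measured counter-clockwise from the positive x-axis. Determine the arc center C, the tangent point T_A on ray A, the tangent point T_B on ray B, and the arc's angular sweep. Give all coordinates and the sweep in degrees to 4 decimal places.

bisector direction at 204.2238° = (-0.911950,-0.410301)
center distance |VC| = r/sin(θ/2) = 19.213002/sin(52.5303°) = 24.207655
C = V + |VC|·bis = (-21.1423,-24.8159)
T_A = V + ((C−V)·d_A)·d_A = V + 14.7265·d_A = (-12.0317,-7.9003)
T_B = V + ((C−V)·d_B)·d_B = V + 14.7265·d_B = (-2.4404,-29.2182)
sweep = 180° − θ = 74.9395°

center=(-21.1423,-24.8159) T_A=(-12.0317,-7.9003) T_B=(-2.4404,-29.2182) sweep=74.9395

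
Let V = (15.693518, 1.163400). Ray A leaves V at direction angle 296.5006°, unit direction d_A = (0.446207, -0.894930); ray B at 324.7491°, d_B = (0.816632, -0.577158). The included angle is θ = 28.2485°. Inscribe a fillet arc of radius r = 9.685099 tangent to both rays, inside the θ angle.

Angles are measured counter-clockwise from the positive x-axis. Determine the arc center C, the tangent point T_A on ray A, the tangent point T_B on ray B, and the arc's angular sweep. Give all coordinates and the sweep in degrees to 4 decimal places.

center=(41.5351,-28.9600) T_A=(32.8676,-33.2816) T_B=(47.1249,-21.0509) sweep=151.7515

bisector direction at 310.6248° = (0.651103,-0.758989)
center distance |VC| = r/sin(θ/2) = 9.685099/sin(14.1242°) = 39.688884
C = V + |VC|·bis = (41.5351,-28.9600)
T_A = V + ((C−V)·d_A)·d_A = V + 38.4890·d_A = (32.8676,-33.2816)
T_B = V + ((C−V)·d_B)·d_B = V + 38.4890·d_B = (47.1249,-21.0509)
sweep = 180° − θ = 151.7515°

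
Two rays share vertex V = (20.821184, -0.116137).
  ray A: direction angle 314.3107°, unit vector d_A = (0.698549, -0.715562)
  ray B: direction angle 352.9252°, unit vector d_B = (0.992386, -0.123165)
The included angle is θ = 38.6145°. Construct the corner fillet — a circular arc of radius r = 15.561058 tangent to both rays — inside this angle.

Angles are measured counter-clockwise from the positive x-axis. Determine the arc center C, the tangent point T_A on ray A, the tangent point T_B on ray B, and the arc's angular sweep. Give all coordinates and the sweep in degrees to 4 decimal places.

bisector direction at 333.6180° = (0.895851,-0.444355)
center distance |VC| = r/sin(θ/2) = 15.561058/sin(19.3072°) = 47.064327
C = V + |VC|·bis = (62.9838,-21.0294)
T_A = V + ((C−V)·d_A)·d_A = V + 44.4174·d_A = (51.8489,-31.8995)
T_B = V + ((C−V)·d_B)·d_B = V + 44.4174·d_B = (64.9004,-5.5868)
sweep = 180° − θ = 141.3855°

center=(62.9838,-21.0294) T_A=(51.8489,-31.8995) T_B=(64.9004,-5.5868) sweep=141.3855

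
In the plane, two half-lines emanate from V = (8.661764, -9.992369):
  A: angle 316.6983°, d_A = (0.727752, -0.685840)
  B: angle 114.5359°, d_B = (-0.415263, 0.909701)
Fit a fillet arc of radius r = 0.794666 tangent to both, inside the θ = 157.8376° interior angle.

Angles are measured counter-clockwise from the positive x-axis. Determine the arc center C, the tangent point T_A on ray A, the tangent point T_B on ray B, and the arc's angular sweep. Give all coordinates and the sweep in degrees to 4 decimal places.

center=(9.3200,-9.5208) T_A=(8.7750,-10.0991) T_B=(8.5971,-9.8508) sweep=22.1624

bisector direction at 35.6171° = (0.812927,0.582366)
center distance |VC| = r/sin(θ/2) = 0.794666/sin(78.9188°) = 0.809763
C = V + |VC|·bis = (9.3200,-9.5208)
T_A = V + ((C−V)·d_A)·d_A = V + 0.1556·d_A = (8.7750,-10.0991)
T_B = V + ((C−V)·d_B)·d_B = V + 0.1556·d_B = (8.5971,-9.8508)
sweep = 180° − θ = 22.1624°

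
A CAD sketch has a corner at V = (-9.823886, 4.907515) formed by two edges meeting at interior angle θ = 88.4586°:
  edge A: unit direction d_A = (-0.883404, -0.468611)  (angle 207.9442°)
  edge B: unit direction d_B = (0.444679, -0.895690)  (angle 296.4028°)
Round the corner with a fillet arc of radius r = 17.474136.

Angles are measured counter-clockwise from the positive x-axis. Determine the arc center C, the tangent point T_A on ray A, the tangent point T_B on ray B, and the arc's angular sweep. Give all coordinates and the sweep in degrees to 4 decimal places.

bisector direction at 252.1735° = (-0.306136,-0.951988)
center distance |VC| = r/sin(θ/2) = 17.474136/sin(44.2293°) = 25.051389
C = V + |VC|·bis = (-17.4930,-18.9411)
T_A = V + ((C−V)·d_A)·d_A = V + 17.9507·d_A = (-25.6816,-3.5044)
T_B = V + ((C−V)·d_B)·d_B = V + 17.9507·d_B = (-1.8416,-11.1707)
sweep = 180° − θ = 91.5414°

center=(-17.4930,-18.9411) T_A=(-25.6816,-3.5044) T_B=(-1.8416,-11.1707) sweep=91.5414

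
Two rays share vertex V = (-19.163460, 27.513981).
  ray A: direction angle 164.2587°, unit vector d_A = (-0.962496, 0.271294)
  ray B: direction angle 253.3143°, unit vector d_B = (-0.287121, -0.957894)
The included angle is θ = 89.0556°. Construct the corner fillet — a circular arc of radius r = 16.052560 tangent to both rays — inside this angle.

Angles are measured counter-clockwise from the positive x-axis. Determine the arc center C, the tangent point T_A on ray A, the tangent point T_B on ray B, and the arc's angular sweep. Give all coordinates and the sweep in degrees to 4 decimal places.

bisector direction at 208.7865° = (-0.876420,-0.481547)
center distance |VC| = r/sin(θ/2) = 16.052560/sin(44.5278°) = 22.891180
C = V + |VC|·bis = (-39.2258,16.4908)
T_A = V + ((C−V)·d_A)·d_A = V + 16.3194·d_A = (-34.8708,31.9413)
T_B = V + ((C−V)·d_B)·d_B = V + 16.3194·d_B = (-23.8491,11.8818)
sweep = 180° − θ = 90.9444°

center=(-39.2258,16.4908) T_A=(-34.8708,31.9413) T_B=(-23.8491,11.8818) sweep=90.9444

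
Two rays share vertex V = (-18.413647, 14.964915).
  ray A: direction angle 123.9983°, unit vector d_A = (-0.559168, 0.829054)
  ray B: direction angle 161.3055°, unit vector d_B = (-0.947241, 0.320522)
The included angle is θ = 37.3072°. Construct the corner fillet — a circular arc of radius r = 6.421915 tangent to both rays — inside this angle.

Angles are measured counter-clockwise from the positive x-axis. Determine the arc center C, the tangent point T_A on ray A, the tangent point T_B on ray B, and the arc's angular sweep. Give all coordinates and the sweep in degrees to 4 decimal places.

bisector direction at 142.6519° = (-0.794964,0.606656)
center distance |VC| = r/sin(θ/2) = 6.421915/sin(18.6536°) = 20.078159
C = V + |VC|·bis = (-34.3751,27.1455)
T_A = V + ((C−V)·d_A)·d_A = V + 19.0234·d_A = (-29.0510,30.7364)
T_B = V + ((C−V)·d_B)·d_B = V + 19.0234·d_B = (-36.4334,21.0623)
sweep = 180° − θ = 142.6928°

center=(-34.3751,27.1455) T_A=(-29.0510,30.7364) T_B=(-36.4334,21.0623) sweep=142.6928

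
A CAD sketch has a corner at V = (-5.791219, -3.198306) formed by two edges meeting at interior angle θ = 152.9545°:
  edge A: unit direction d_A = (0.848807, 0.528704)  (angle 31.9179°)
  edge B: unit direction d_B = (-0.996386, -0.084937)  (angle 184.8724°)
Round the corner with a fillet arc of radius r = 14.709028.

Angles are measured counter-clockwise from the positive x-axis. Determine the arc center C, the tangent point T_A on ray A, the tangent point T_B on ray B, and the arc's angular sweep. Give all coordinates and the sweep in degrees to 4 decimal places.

center=(-10.5653,11.1571) T_A=(-2.7886,-1.3280) T_B=(-9.3159,-3.4988) sweep=27.0455

bisector direction at 108.3952° = (-0.315569,0.948903)
center distance |VC| = r/sin(θ/2) = 14.709028/sin(76.4772°) = 15.128431
C = V + |VC|·bis = (-10.5653,11.1571)
T_A = V + ((C−V)·d_A)·d_A = V + 3.5375·d_A = (-2.7886,-1.3280)
T_B = V + ((C−V)·d_B)·d_B = V + 3.5375·d_B = (-9.3159,-3.4988)
sweep = 180° − θ = 27.0455°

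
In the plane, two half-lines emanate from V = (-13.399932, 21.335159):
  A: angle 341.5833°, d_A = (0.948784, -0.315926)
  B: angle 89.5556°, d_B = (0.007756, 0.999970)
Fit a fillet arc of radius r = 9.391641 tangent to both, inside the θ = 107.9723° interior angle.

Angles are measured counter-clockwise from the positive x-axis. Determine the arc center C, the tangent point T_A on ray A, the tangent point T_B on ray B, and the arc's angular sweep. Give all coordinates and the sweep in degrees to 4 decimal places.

bisector direction at 35.5694° = (0.813411,0.581689)
center distance |VC| = r/sin(θ/2) = 9.391641/sin(53.9862°) = 11.610746
C = V + |VC|·bis = (-3.9556,28.0890)
T_A = V + ((C−V)·d_A)·d_A = V + 6.8269·d_A = (-6.9227,19.1784)
T_B = V + ((C−V)·d_B)·d_B = V + 6.8269·d_B = (-13.3470,28.1618)
sweep = 180° − θ = 72.0277°

center=(-3.9556,28.0890) T_A=(-6.9227,19.1784) T_B=(-13.3470,28.1618) sweep=72.0277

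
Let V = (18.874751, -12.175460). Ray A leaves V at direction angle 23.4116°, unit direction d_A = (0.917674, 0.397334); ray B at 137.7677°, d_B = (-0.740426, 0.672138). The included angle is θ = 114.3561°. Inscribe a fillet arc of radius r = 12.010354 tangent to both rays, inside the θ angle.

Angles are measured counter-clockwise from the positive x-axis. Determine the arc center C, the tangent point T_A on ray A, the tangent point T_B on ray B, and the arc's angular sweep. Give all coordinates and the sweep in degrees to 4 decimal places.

bisector direction at 80.5897° = (0.163504,0.986543)
center distance |VC| = r/sin(θ/2) = 12.010354/sin(57.1780°) = 14.291932
C = V + |VC|·bis = (21.2115,1.9241)
T_A = V + ((C−V)·d_A)·d_A = V + 7.7467·d_A = (25.9837,-9.0975)
T_B = V + ((C−V)·d_B)·d_B = V + 7.7467·d_B = (13.1389,-6.9686)
sweep = 180° − θ = 65.6439°

center=(21.2115,1.9241) T_A=(25.9837,-9.0975) T_B=(13.1389,-6.9686) sweep=65.6439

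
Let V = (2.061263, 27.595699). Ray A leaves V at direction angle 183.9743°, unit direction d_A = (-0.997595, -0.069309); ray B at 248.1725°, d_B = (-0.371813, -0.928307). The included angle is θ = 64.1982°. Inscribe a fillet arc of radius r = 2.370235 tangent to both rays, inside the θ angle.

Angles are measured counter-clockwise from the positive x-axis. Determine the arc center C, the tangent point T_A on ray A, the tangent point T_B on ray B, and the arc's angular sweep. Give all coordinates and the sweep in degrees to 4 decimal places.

center=(-1.5440,24.9693) T_A=(-1.7083,27.3338) T_B=(0.6563,24.0880) sweep=115.8018

bisector direction at 216.0734° = (-0.808263,-0.588821)
center distance |VC| = r/sin(θ/2) = 2.370235/sin(32.0991°) = 4.460483
C = V + |VC|·bis = (-1.5440,24.9693)
T_A = V + ((C−V)·d_A)·d_A = V + 3.7786·d_A = (-1.7083,27.3338)
T_B = V + ((C−V)·d_B)·d_B = V + 3.7786·d_B = (0.6563,24.0880)
sweep = 180° − θ = 115.8018°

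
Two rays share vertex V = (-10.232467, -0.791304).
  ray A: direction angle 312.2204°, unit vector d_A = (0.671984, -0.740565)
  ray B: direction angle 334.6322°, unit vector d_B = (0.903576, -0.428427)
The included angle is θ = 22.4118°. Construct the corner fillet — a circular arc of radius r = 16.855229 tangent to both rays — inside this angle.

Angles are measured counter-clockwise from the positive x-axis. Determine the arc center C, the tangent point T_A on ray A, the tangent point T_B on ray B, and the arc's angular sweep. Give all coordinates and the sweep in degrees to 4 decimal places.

center=(59.4218,-52.4715) T_A=(46.9394,-63.7980) T_B=(66.6430,-37.2415) sweep=157.5882

bisector direction at 323.4263° = (0.803091,-0.595856)
center distance |VC| = r/sin(θ/2) = 16.855229/sin(11.2059°) = 86.732691
C = V + |VC|·bis = (59.4218,-52.4715)
T_A = V + ((C−V)·d_A)·d_A = V + 85.0791·d_A = (46.9394,-63.7980)
T_B = V + ((C−V)·d_B)·d_B = V + 85.0791·d_B = (66.6430,-37.2415)
sweep = 180° − θ = 157.5882°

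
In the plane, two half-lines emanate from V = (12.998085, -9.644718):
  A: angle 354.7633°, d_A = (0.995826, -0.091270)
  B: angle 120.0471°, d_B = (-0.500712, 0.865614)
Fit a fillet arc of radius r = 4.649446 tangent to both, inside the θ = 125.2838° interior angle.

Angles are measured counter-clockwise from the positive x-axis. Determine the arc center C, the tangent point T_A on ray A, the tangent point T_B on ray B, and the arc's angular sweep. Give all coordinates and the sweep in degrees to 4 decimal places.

bisector direction at 57.4052° = (0.538694,0.842501)
center distance |VC| = r/sin(θ/2) = 4.649446/sin(62.6419°) = 5.234968
C = V + |VC|·bis = (15.8181,-5.2343)
T_A = V + ((C−V)·d_A)·d_A = V + 2.4057·d_A = (15.3938,-9.8643)
T_B = V + ((C−V)·d_B)·d_B = V + 2.4057·d_B = (11.7935,-7.5623)
sweep = 180° − θ = 54.7162°

center=(15.8181,-5.2343) T_A=(15.3938,-9.8643) T_B=(11.7935,-7.5623) sweep=54.7162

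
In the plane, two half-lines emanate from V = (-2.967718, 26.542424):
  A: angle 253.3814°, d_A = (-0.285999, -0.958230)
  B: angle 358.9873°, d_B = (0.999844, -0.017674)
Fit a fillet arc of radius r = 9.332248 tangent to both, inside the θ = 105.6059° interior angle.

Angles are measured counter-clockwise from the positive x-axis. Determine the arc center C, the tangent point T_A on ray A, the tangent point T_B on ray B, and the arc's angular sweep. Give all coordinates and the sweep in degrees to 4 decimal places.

center=(3.9490,17.0865) T_A=(-4.9934,19.7555) T_B=(4.1140,26.4172) sweep=74.3941

bisector direction at 306.1843° = (0.590385,-0.807122)
center distance |VC| = r/sin(θ/2) = 9.332248/sin(52.8030°) = 11.715672
C = V + |VC|·bis = (3.9490,17.0865)
T_A = V + ((C−V)·d_A)·d_A = V + 7.0828·d_A = (-4.9934,19.7555)
T_B = V + ((C−V)·d_B)·d_B = V + 7.0828·d_B = (4.1140,26.4172)
sweep = 180° − θ = 74.3941°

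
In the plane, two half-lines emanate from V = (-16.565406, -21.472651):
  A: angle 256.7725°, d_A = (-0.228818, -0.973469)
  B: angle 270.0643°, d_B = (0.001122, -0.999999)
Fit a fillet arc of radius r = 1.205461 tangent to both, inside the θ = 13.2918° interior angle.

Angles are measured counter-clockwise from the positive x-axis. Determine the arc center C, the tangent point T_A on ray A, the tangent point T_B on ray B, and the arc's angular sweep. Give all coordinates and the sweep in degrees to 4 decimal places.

bisector direction at 263.4184° = (-0.114618,-0.993410)
center distance |VC| = r/sin(θ/2) = 1.205461/sin(6.6459°) = 10.415888
C = V + |VC|·bis = (-17.7593,-31.8199)
T_A = V + ((C−V)·d_A)·d_A = V + 10.3459·d_A = (-18.9327,-31.5441)
T_B = V + ((C−V)·d_B)·d_B = V + 10.3459·d_B = (-16.5538,-31.8185)
sweep = 180° − θ = 166.7082°

center=(-17.7593,-31.8199) T_A=(-18.9327,-31.5441) T_B=(-16.5538,-31.8185) sweep=166.7082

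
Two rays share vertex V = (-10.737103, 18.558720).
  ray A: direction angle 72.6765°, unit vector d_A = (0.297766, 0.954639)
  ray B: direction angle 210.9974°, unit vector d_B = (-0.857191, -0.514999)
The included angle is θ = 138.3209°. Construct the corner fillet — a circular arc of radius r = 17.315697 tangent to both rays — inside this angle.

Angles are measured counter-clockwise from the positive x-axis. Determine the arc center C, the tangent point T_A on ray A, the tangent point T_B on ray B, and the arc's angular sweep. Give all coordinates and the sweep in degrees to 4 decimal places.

bisector direction at 141.8370° = (-0.786256,0.617901)
center distance |VC| = r/sin(θ/2) = 17.315697/sin(69.1604°) = 18.527778
C = V + |VC|·bis = (-25.3047,30.0071)
T_A = V + ((C−V)·d_A)·d_A = V + 6.5913·d_A = (-8.7744,24.8510)
T_B = V + ((C−V)·d_B)·d_B = V + 6.5913·d_B = (-16.3871,15.1642)
sweep = 180° − θ = 41.6791°

center=(-25.3047,30.0071) T_A=(-8.7744,24.8510) T_B=(-16.3871,15.1642) sweep=41.6791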